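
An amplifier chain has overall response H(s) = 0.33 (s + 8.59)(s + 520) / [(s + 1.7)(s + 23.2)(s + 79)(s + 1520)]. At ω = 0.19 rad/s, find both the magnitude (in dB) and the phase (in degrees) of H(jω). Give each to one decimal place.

|H| = -70.2 dB, ∠H = -5.7°

|j0.19 + 8.59| = √(0.19² + 8.59²) = 8.592
|j0.19 + 520| = √(0.19² + 520²) = 520
|j0.19 + 1.7| = √(0.19² + 1.7²) = 1.711
|j0.19 + 23.2| = √(0.19² + 23.2²) = 23.2
|j0.19 + 79| = √(0.19² + 79²) = 79
|j0.19 + 1520| = √(0.19² + 1520²) = 1520
|H(j0.19)| = 0.33 × 8.592 × 520 / (1.711 × 23.2 × 79 × 1520) = 0.00030938
20 log₁₀(0.00030938) = -70.19 dB
∠(j0.19 + 8.59) = arctan(0.19/8.59) = 1.27°
∠(j0.19 + 520) = arctan(0.19/520) = 0.02°
∠(j0.19 + 1.7) = arctan(0.19/1.7) = 6.38°
∠(j0.19 + 23.2) = arctan(0.19/23.2) = 0.47°
∠(j0.19 + 79) = arctan(0.19/79) = 0.14°
∠(j0.19 + 1520) = arctan(0.19/1520) = 0.01°
∠H(j0.19) = 1.27° + 0.02° − (6.38° + 0.47° + 0.14° + 0.01°) = -5.70°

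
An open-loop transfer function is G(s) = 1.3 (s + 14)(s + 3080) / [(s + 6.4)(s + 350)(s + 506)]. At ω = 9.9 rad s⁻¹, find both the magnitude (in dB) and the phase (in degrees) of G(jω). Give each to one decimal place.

|G| = -29.7 dB, ∠G = -24.4°

|j9.9 + 14| = √(9.9² + 14²) = 17.15
|j9.9 + 3080| = √(9.9² + 3080²) = 3080
|j9.9 + 6.4| = √(9.9² + 6.4²) = 11.79
|j9.9 + 350| = √(9.9² + 350²) = 350.1
|j9.9 + 506| = √(9.9² + 506²) = 506.1
|G(j9.9)| = 1.3 × 17.15 × 3080 / (11.79 × 350.1 × 506.1) = 0.032866
20 log₁₀(0.032866) = -29.67 dB
∠(j9.9 + 14) = arctan(9.9/14) = 35.27°
∠(j9.9 + 3080) = arctan(9.9/3080) = 0.18°
∠(j9.9 + 6.4) = arctan(9.9/6.4) = 57.12°
∠(j9.9 + 350) = arctan(9.9/350) = 1.62°
∠(j9.9 + 506) = arctan(9.9/506) = 1.12°
∠G(j9.9) = 35.27° + 0.18° − (57.12° + 1.62° + 1.12°) = -24.41°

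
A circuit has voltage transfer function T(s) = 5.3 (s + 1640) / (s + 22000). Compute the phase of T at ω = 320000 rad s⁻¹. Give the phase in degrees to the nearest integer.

∠(j320000 + 1640) = arctan(320000/1640) = 89.71°
∠(j320000 + 22000) = arctan(320000/22000) = 86.07°
∠T(j320000) = 89.71° − 86.07° = 3.64°

4°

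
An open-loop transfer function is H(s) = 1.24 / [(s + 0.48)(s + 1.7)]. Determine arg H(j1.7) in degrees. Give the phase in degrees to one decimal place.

∠(j1.7 + 0.48) = arctan(1.7/0.48) = 74.23°
∠(j1.7 + 1.7) = arctan(1.7/1.7) = 45.00°
∠H(j1.7) = − (74.23° + 45.00°) = -119.23°

-119.2°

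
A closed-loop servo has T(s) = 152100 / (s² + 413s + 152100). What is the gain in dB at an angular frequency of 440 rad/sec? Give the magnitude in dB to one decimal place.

-1.8 dB

|(j440)² + 413(j440) + 152100| = |-41500 + j1.8172e+05| = 1.864e+05
|T(j440)| = 152100 / 1.864e+05 = 0.81599
20 log₁₀(0.81599) = -1.77 dB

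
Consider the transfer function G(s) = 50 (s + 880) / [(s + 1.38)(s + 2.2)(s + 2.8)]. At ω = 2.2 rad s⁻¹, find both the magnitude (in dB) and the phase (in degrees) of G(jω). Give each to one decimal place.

|j2.2 + 880| = √(2.2² + 880²) = 880
|j2.2 + 1.38| = √(2.2² + 1.38²) = 2.597
|j2.2 + 2.2| = √(2.2² + 2.2²) = 3.111
|j2.2 + 2.8| = √(2.2² + 2.8²) = 3.561
|G(j2.2)| = 50 × 880 / (2.597 × 3.111 × 3.561) = 1529.3
20 log₁₀(1529.3) = 63.69 dB
∠(j2.2 + 880) = arctan(2.2/880) = 0.14°
∠(j2.2 + 1.38) = arctan(2.2/1.38) = 57.90°
∠(j2.2 + 2.2) = arctan(2.2/2.2) = 45.00°
∠(j2.2 + 2.8) = arctan(2.2/2.8) = 38.16°
∠G(j2.2) = 0.14° − (57.90° + 45.00° + 38.16°) = -140.92°

|G| = 63.7 dB, ∠G = -140.9°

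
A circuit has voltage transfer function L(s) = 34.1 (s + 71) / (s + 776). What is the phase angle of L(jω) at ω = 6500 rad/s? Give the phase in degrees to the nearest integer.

6 deg

∠(j6500 + 71) = arctan(6500/71) = 89.37°
∠(j6500 + 776) = arctan(6500/776) = 83.19°
∠L(j6500) = 89.37° − 83.19° = 6.18°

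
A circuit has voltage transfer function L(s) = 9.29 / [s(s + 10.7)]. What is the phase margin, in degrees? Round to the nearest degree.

Gain crossover: |L(jω)| = 1 at ω ≈ 0.865 rad/s.
∠L(j0.865) = −90° − arctan(0.865/10.7) ≈ -94.62°
PM = 180° + (-94.62°) = 85.38°

85°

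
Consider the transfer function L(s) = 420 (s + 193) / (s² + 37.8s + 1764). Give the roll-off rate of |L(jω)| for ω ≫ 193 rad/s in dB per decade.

With 1 zero and 2 poles, the high-frequency asymptotic slope is 20 × (1 − 2) = -20 dB/decade.

-20 dB/decade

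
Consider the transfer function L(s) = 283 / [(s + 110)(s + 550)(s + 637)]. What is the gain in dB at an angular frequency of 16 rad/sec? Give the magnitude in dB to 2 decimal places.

|j16 + 110| = √(16² + 110²) = 111.2
|j16 + 550| = √(16² + 550²) = 550.2
|j16 + 637| = √(16² + 637²) = 637.2
|L(j16)| = 283 / (111.2 × 550.2 × 637.2) = 7.2615e-06
20 log₁₀(7.2615e-06) = -102.780 dB

-102.78 dB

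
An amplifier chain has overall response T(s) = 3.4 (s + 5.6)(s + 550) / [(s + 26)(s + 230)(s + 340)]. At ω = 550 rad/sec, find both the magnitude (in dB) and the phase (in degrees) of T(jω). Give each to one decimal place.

|j550 + 5.6| = √(550² + 5.6²) = 550
|j550 + 550| = √(550² + 550²) = 777.8
|j550 + 26| = √(550² + 26²) = 550.6
|j550 + 230| = √(550² + 230²) = 596.2
|j550 + 340| = √(550² + 340²) = 646.6
|T(j550)| = 3.4 × 550 × 777.8 / (550.6 × 596.2 × 646.6) = 0.0068532
20 log₁₀(0.0068532) = -43.28 dB
∠(j550 + 5.6) = arctan(550/5.6) = 89.42°
∠(j550 + 550) = arctan(550/550) = 45.00°
∠(j550 + 26) = arctan(550/26) = 87.29°
∠(j550 + 230) = arctan(550/230) = 67.31°
∠(j550 + 340) = arctan(550/340) = 58.28°
∠T(j550) = 89.42° + 45.00° − (87.29° + 67.31° + 58.28°) = -78.46°

|T| = -43.3 dB, ∠T = -78.5°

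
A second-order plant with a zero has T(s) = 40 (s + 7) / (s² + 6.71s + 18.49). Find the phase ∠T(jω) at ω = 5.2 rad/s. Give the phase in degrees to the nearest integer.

∠(j5.2 + 7) = arctan(5.2/7) = 36.61°
∠[(j5.2)² + 6.71(j5.2) + 18.49] = ∠[-8.55 + j34.892] = 103.77°
∠T(j5.2) = 36.61° − 103.77° = -67.16°

-67°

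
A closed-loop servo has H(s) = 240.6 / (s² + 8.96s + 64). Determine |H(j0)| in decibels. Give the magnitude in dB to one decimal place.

11.5 dB

H(0) = 240.6 / 64 = 3.7594
20 log₁₀(3.7594) = 11.50 dB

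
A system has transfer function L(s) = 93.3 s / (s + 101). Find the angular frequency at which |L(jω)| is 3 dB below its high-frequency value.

101 rad s⁻¹

For a single-pole high-pass, the −3 dB point is at the pole: ω = 101 rad s⁻¹.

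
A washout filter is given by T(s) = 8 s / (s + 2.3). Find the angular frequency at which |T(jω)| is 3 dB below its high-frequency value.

2.3 rad/s

For a single-pole high-pass, the −3 dB point is at the pole: ω = 2.3 rad/s.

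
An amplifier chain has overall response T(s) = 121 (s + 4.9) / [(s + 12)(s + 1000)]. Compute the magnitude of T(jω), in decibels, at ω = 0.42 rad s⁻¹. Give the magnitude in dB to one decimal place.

-26.1 dB

|j0.42 + 4.9| = √(0.42² + 4.9²) = 4.918
|j0.42 + 12| = √(0.42² + 12²) = 12.01
|j0.42 + 1000| = √(0.42² + 1000²) = 1000
|T(j0.42)| = 121 × 4.918 / (12.01 × 1000) = 0.049559
20 log₁₀(0.049559) = -26.10 dB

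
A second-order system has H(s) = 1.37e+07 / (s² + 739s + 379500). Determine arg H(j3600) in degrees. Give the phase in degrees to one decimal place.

-168.1°

∠[(j3600)² + 739(j3600) + 379500] = ∠[-1.258e+07 + j2.6604e+06] = 168.06°
∠H(j3600) = −168.06° = -168.06°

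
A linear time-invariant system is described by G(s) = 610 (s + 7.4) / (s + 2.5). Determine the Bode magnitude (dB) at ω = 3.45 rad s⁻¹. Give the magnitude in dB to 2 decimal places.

61.36 dB

|j3.45 + 7.4| = √(3.45² + 7.4²) = 8.165
|j3.45 + 2.5| = √(3.45² + 2.5²) = 4.261
|G(j3.45)| = 610 × 8.165 / 4.261 = 1169
20 log₁₀(1169) = 61.356 dB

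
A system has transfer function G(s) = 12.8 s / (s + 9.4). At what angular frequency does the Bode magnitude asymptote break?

The single real pole at s = −9.4 gives a corner at ω = 9.4 rad/sec.

9.4 rad/sec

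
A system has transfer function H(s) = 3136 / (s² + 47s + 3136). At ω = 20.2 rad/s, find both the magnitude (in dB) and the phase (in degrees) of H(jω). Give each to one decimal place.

|H| = 0.7 dB, ∠H = -19.2 deg

|(j20.2)² + 47(j20.2) + 3136| = |2728 + j949.4| = 2888
|H(j20.2)| = 3136 / 2888 = 1.0857
20 log₁₀(1.0857) = 0.71 dB
∠[(j20.2)² + 47(j20.2) + 3136] = ∠[2728 + j949.4] = 19.19°
∠H(j20.2) = −19.19° = -19.19°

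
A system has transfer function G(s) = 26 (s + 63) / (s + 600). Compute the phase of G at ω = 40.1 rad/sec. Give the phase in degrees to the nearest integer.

29°

∠(j40.1 + 63) = arctan(40.1/63) = 32.48°
∠(j40.1 + 600) = arctan(40.1/600) = 3.82°
∠G(j40.1) = 32.48° − 3.82° = 28.65°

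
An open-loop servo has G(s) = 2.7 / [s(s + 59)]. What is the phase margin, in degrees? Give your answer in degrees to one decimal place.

Gain crossover: |G(jω)| = 1 at ω ≈ 0.0458 rad/sec.
∠G(j0.0458) = −90° − arctan(0.0458/59) ≈ -90.04°
PM = 180° + (-90.04°) = 89.96°

90.0°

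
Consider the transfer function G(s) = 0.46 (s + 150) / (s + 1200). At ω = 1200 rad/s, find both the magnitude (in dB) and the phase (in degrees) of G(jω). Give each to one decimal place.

|j1200 + 150| = √(1200² + 150²) = 1209
|j1200 + 1200| = √(1200² + 1200²) = 1697
|G(j1200)| = 0.46 × 1209 / 1697 = 0.3278
20 log₁₀(0.3278) = -9.69 dB
∠(j1200 + 150) = arctan(1200/150) = 82.87°
∠(j1200 + 1200) = arctan(1200/1200) = 45.00°
∠G(j1200) = 82.87° − 45.00° = 37.87°

|G| = -9.7 dB, ∠G = 37.9 deg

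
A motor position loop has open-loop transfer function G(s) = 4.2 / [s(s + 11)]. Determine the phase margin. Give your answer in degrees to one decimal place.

88.0 deg

Gain crossover: |G(jω)| = 1 at ω ≈ 0.382 rad s⁻¹.
∠G(j0.382) = −90° − arctan(0.382/11) ≈ -91.99°
PM = 180° + (-91.99°) = 88.01°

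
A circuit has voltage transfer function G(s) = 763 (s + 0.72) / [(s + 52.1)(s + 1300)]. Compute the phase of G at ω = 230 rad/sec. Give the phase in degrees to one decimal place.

∠(j230 + 0.72) = arctan(230/0.72) = 89.82°
∠(j230 + 52.1) = arctan(230/52.1) = 77.24°
∠(j230 + 1300) = arctan(230/1300) = 10.03°
∠G(j230) = 89.82° − (77.24° + 10.03°) = 2.55°

2.6 deg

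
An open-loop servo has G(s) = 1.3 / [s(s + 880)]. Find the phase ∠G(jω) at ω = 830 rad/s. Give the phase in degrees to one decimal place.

∠(j830 + 880) = arctan(830/880) = 43.33°
∠(j830) = 90.00°
∠G(j830) = − (43.33° + 90.00°) = -133.33°

-133.3°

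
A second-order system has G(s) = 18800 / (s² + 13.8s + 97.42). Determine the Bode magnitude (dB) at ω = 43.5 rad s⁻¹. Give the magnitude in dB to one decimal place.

19.9 dB

|(j43.5)² + 13.8(j43.5) + 97.42| = |-1794.8 + j600.3| = 1893
|G(j43.5)| = 18800 / 1893 = 9.9336
20 log₁₀(9.9336) = 19.94 dB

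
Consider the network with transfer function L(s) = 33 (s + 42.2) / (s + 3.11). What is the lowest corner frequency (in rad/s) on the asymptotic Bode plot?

Break frequencies occur at each pole and zero magnitude: 3.11 rad/s, 42.2 rad/s.
The lowest is 3.11 rad/s.

3.11 rad/s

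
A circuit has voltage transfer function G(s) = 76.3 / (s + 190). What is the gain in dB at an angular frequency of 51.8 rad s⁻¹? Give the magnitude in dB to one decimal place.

-8.2 dB

|j51.8 + 190| = √(51.8² + 190²) = 196.9
|G(j51.8)| = 76.3 / 196.9 = 0.38744
20 log₁₀(0.38744) = -8.24 dB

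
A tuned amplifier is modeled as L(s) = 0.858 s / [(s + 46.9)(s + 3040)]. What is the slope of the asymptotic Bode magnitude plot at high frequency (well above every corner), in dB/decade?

With 1 zero and 2 poles, the high-frequency asymptotic slope is 20 × (1 − 2) = -20 dB/decade.

-20 dB/decade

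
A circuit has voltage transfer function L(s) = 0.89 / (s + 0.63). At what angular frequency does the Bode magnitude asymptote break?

0.63 rad/s

The single real pole at s = −0.63 gives a corner at ω = 0.63 rad/s.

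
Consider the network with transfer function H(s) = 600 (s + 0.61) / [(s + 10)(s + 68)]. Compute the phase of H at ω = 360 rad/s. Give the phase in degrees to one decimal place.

-77.8°

∠(j360 + 0.61) = arctan(360/0.61) = 89.90°
∠(j360 + 10) = arctan(360/10) = 88.41°
∠(j360 + 68) = arctan(360/68) = 79.30°
∠H(j360) = 89.90° − (88.41° + 79.30°) = -77.81°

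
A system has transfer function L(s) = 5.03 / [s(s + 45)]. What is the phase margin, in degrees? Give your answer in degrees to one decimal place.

Gain crossover: |L(jω)| = 1 at ω ≈ 0.112 rad/s.
∠L(j0.112) = −90° − arctan(0.112/45) ≈ -90.14°
PM = 180° + (-90.14°) = 89.86°

89.9°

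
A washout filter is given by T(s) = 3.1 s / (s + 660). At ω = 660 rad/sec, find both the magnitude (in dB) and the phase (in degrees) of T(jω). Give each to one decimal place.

|j660| = 660
|j660 + 660| = √(660² + 660²) = 933.4
|T(j660)| = 3.1 × 660 / 933.4 = 2.192
20 log₁₀(2.192) = 6.82 dB
∠(j660) = 90.00°
∠(j660 + 660) = arctan(660/660) = 45.00°
∠T(j660) = 90.00° − 45.00° = 45.00°

|T| = 6.8 dB, ∠T = 45.0°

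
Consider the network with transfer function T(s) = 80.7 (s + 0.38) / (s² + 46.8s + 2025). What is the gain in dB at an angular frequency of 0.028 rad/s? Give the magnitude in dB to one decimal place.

|j0.028 + 0.38| = √(0.028² + 0.38²) = 0.381
|(j0.028)² + 46.8(j0.028) + 2025| = |2025 + j1.3104| = 2025
|T(j0.028)| = 80.7 × 0.381 / 2025 = 0.015185
20 log₁₀(0.015185) = -36.37 dB

-36.4 dB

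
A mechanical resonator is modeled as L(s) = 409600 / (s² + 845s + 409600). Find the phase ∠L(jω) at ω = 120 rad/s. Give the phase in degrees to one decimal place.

-14.4°

∠[(j120)² + 845(j120) + 409600] = ∠[3.952e+05 + j1.014e+05] = 14.39°
∠L(j120) = −14.39° = -14.39°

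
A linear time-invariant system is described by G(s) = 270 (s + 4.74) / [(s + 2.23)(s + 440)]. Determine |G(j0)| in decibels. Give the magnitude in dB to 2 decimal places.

2.31 dB

G(0) = 270 × 4.74 / (2.23 × 440) = 1.3043
20 log₁₀(1.3043) = 2.308 dB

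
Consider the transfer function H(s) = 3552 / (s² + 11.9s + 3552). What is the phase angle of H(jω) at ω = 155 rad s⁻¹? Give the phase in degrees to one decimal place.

∠[(j155)² + 11.9(j155) + 3552] = ∠[-20473 + j1844.5] = 174.85°
∠H(j155) = −174.85° = -174.85°

-174.9°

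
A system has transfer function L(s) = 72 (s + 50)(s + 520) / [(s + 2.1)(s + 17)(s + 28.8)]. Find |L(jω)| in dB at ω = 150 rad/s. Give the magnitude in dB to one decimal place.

|j150 + 50| = √(150² + 50²) = 158.1
|j150 + 520| = √(150² + 520²) = 541.2
|j150 + 2.1| = √(150² + 2.1²) = 150
|j150 + 17| = √(150² + 17²) = 151
|j150 + 28.8| = √(150² + 28.8²) = 152.7
|L(j150)| = 72 × 158.1 × 541.2 / (150 × 151 × 152.7) = 1.7812
20 log₁₀(1.7812) = 5.01 dB

5.0 dB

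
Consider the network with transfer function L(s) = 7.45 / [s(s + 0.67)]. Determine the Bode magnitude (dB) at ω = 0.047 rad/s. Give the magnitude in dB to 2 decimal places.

|j0.047 + 0.67| = √(0.047² + 0.67²) = 0.6716
|j0.047| = 0.047
|L(j0.047)| = 7.45 / (0.6716 × 0.047) = 236
20 log₁₀(236) = 47.458 dB

47.46 dB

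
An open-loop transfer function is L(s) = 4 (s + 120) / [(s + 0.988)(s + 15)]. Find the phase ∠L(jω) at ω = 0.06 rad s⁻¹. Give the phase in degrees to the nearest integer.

-4°

∠(j0.06 + 120) = arctan(0.06/120) = 0.03°
∠(j0.06 + 0.988) = arctan(0.06/0.988) = 3.48°
∠(j0.06 + 15) = arctan(0.06/15) = 0.23°
∠L(j0.06) = 0.03° − (3.48° + 0.23°) = -3.68°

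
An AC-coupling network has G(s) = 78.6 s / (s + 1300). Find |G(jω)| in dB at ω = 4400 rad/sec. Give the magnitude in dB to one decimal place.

37.5 dB

|j4400| = 4400
|j4400 + 1300| = √(4400² + 1300²) = 4588
|G(j4400)| = 78.6 × 4400 / 4588 = 75.379
20 log₁₀(75.379) = 37.54 dB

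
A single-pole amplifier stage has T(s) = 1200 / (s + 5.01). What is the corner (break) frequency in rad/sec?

5.01 rad/sec

The single real pole at s = −5.01 gives a corner at ω = 5.01 rad/sec.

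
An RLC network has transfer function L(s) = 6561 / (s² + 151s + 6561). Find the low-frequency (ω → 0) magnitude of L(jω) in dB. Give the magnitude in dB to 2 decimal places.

L(0) = 6561 / 6561 = 1
20 log₁₀(1) = 0.000 dB

0.00 dB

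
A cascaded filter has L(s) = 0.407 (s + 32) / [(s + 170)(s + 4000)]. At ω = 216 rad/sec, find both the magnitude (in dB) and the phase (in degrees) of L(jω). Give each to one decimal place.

|j216 + 32| = √(216² + 32²) = 218.4
|j216 + 170| = √(216² + 170²) = 274.9
|j216 + 4000| = √(216² + 4000²) = 4006
|L(j216)| = 0.407 × 218.4 / (274.9 × 4006) = 8.0712e-05
20 log₁₀(8.0712e-05) = -81.86 dB
∠(j216 + 32) = arctan(216/32) = 81.57°
∠(j216 + 170) = arctan(216/170) = 51.80°
∠(j216 + 4000) = arctan(216/4000) = 3.09°
∠L(j216) = 81.57° − (51.80° + 3.09°) = 26.69°

|L| = -81.9 dB, ∠L = 26.7°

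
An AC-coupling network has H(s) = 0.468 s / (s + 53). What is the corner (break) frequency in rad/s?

53 rad/s

The single real pole at s = −53 gives a corner at ω = 53 rad/s.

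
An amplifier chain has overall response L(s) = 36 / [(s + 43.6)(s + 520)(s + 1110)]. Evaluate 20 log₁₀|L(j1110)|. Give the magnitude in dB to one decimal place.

-155.5 dB

|j1110 + 43.6| = √(1110² + 43.6²) = 1111
|j1110 + 520| = √(1110² + 520²) = 1226
|j1110 + 1110| = √(1110² + 1110²) = 1570
|L(j1110)| = 36 / (1111 × 1226 × 1570) = 1.6842e-08
20 log₁₀(1.6842e-08) = -155.47 dB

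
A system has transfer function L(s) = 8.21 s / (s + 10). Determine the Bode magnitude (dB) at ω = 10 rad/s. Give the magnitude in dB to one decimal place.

15.3 dB

|j10| = 10
|j10 + 10| = √(10² + 10²) = 14.14
|L(j10)| = 8.21 × 10 / 14.14 = 5.8053
20 log₁₀(5.8053) = 15.28 dB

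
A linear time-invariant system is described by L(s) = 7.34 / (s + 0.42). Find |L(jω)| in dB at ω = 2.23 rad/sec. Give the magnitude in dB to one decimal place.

10.2 dB

|j2.23 + 0.42| = √(2.23² + 0.42²) = 2.269
|L(j2.23)| = 7.34 / 2.269 = 3.2346
20 log₁₀(3.2346) = 10.20 dB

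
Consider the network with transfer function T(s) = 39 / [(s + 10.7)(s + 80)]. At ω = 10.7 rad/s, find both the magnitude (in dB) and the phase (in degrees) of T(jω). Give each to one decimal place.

|j10.7 + 10.7| = √(10.7² + 10.7²) = 15.13
|j10.7 + 80| = √(10.7² + 80²) = 80.71
|T(j10.7)| = 39 / (15.13 × 80.71) = 0.031932
20 log₁₀(0.031932) = -29.92 dB
∠(j10.7 + 10.7) = arctan(10.7/10.7) = 45.00°
∠(j10.7 + 80) = arctan(10.7/80) = 7.62°
∠T(j10.7) = − (45.00° + 7.62°) = -52.62°

|T| = -29.9 dB, ∠T = -52.6°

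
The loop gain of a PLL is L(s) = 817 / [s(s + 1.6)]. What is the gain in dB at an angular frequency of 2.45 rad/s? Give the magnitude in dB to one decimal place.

|j2.45 + 1.6| = √(2.45² + 1.6²) = 2.926
|j2.45| = 2.45
|L(j2.45)| = 817 / (2.926 × 2.45) = 113.96
20 log₁₀(113.96) = 41.14 dB

41.1 dB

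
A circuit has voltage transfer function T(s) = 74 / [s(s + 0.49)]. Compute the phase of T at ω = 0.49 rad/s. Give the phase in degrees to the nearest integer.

∠(j0.49 + 0.49) = arctan(0.49/0.49) = 45.00°
∠(j0.49) = 90.00°
∠T(j0.49) = − (45.00° + 90.00°) = -135.00°

-135°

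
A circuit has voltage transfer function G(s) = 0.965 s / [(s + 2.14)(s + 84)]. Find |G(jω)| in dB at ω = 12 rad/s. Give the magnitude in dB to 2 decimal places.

|j12| = 12
|j12 + 2.14| = √(12² + 2.14²) = 12.19
|j12 + 84| = √(12² + 84²) = 84.85
|G(j12)| = 0.965 × 12 / (12.19 × 84.85) = 0.011196
20 log₁₀(0.011196) = -39.019 dB

-39.02 dB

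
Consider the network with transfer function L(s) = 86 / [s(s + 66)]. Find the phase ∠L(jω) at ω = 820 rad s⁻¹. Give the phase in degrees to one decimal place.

-175.4 deg

∠(j820 + 66) = arctan(820/66) = 85.40°
∠(j820) = 90.00°
∠L(j820) = − (85.40° + 90.00°) = -175.40°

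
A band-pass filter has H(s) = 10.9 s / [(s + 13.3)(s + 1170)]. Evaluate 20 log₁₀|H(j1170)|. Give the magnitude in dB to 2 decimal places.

|j1170| = 1170
|j1170 + 13.3| = √(1170² + 13.3²) = 1170
|j1170 + 1170| = √(1170² + 1170²) = 1655
|H(j1170)| = 10.9 × 1170 / (1170 × 1655) = 0.0065872
20 log₁₀(0.0065872) = -43.626 dB

-43.63 dB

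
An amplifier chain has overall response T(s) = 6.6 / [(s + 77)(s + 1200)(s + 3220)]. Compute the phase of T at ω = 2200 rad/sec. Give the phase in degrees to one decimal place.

-183.7°

∠(j2200 + 77) = arctan(2200/77) = 88.00°
∠(j2200 + 1200) = arctan(2200/1200) = 61.39°
∠(j2200 + 3220) = arctan(2200/3220) = 34.34°
∠T(j2200) = − (88.00° + 61.39° + 34.34°) = -183.73°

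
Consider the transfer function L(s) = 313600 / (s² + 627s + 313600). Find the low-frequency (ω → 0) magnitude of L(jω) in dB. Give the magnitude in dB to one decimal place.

0.0 dB

L(0) = 313600 / 313600 = 1
20 log₁₀(1) = 0.00 dB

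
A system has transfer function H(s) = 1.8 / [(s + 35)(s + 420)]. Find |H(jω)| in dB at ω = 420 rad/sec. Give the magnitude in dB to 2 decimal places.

-102.86 dB

|j420 + 35| = √(420² + 35²) = 421.5
|j420 + 420| = √(420² + 420²) = 594
|H(j420)| = 1.8 / (421.5 × 594) = 7.1905e-06
20 log₁₀(7.1905e-06) = -102.865 dB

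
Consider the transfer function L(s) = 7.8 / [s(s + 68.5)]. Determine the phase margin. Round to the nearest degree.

Gain crossover: |L(jω)| = 1 at ω ≈ 0.114 rad s⁻¹.
∠L(j0.114) = −90° − arctan(0.114/68.5) ≈ -90.10°
PM = 180° + (-90.10°) = 89.90°

90 deg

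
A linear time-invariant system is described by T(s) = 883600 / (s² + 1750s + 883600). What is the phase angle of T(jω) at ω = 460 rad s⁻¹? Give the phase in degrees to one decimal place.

-50.1 deg

∠[(j460)² + 1750(j460) + 883600] = ∠[6.72e+05 + j8.05e+05] = 50.15°
∠T(j460) = −50.15° = -50.15°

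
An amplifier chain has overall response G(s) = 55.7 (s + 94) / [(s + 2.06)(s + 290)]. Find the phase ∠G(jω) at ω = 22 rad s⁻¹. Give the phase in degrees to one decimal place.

∠(j22 + 94) = arctan(22/94) = 13.17°
∠(j22 + 2.06) = arctan(22/2.06) = 84.65°
∠(j22 + 290) = arctan(22/290) = 4.34°
∠G(j22) = 13.17° − (84.65° + 4.34°) = -75.82°

-75.8 deg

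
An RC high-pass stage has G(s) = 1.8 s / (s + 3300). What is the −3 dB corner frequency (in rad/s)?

3300 rad/s

For a single-pole high-pass, the −3 dB point is at the pole: ω = 3300 rad/s.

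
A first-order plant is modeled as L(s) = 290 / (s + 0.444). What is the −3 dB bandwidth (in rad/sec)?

0.444 rad/sec

For a single-pole low-pass, the −3 dB point is at the pole: ω = 0.444 rad/sec.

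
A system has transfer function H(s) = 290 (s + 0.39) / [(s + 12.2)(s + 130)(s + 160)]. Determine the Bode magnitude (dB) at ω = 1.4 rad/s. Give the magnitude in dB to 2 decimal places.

-55.65 dB

|j1.4 + 0.39| = √(1.4² + 0.39²) = 1.453
|j1.4 + 12.2| = √(1.4² + 12.2²) = 12.28
|j1.4 + 130| = √(1.4² + 130²) = 130
|j1.4 + 160| = √(1.4² + 160²) = 160
|H(j1.4)| = 290 × 1.453 / (12.28 × 130 × 160) = 0.0016499
20 log₁₀(0.0016499) = -55.651 dB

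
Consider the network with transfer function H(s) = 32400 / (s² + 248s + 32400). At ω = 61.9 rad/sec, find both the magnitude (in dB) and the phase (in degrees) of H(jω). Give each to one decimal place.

|H| = -0.0 dB, ∠H = -28.3°

|(j61.9)² + 248(j61.9) + 32400| = |28568 + j15351| = 3.243e+04
|H(j61.9)| = 32400 / 3.243e+04 = 0.99902
20 log₁₀(0.99902) = -0.01 dB
∠[(j61.9)² + 248(j61.9) + 32400] = ∠[28568 + j15351] = 28.25°
∠H(j61.9) = −28.25° = -28.25°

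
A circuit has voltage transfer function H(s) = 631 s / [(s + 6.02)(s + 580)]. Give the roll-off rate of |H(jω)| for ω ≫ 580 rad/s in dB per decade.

-20 dB/decade

With 1 zero and 2 poles, the high-frequency asymptotic slope is 20 × (1 − 2) = -20 dB/decade.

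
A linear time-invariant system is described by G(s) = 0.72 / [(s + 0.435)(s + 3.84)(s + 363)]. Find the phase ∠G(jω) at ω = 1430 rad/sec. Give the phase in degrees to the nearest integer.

∠(j1430 + 0.435) = arctan(1430/0.435) = 89.98°
∠(j1430 + 3.84) = arctan(1430/3.84) = 89.85°
∠(j1430 + 363) = arctan(1430/363) = 75.76°
∠G(j1430) = − (89.98° + 89.85° + 75.76°) = -255.59°

-256°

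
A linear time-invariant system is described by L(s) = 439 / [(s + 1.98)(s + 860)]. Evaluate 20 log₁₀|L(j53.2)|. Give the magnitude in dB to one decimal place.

|j53.2 + 1.98| = √(53.2² + 1.98²) = 53.24
|j53.2 + 860| = √(53.2² + 860²) = 861.6
|L(j53.2)| = 439 / (53.24 × 861.6) = 0.0095703
20 log₁₀(0.0095703) = -40.38 dB

-40.4 dB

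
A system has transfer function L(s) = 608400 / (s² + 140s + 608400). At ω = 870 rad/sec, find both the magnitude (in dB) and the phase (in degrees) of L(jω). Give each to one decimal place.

|L| = 10.0 dB, ∠L = -140.6 deg

|(j870)² + 140(j870) + 608400| = |-1.485e+05 + j1.218e+05| = 1.921e+05
|L(j870)| = 608400 / 1.921e+05 = 3.1677
20 log₁₀(3.1677) = 10.01 dB
∠[(j870)² + 140(j870) + 608400] = ∠[-1.485e+05 + j1.218e+05] = 140.64°
∠L(j870) = −140.64° = -140.64°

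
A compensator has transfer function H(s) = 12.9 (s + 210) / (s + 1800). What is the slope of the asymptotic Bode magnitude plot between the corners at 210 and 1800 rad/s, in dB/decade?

20 dB/decade

In this band the factors already past their corner are: zero at 210; net slope = 20 dB/decade.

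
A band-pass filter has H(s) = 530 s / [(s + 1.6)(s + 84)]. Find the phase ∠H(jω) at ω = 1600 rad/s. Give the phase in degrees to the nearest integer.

-87°

∠(j1600) = 90.00°
∠(j1600 + 1.6) = arctan(1600/1.6) = 89.94°
∠(j1600 + 84) = arctan(1600/84) = 86.99°
∠H(j1600) = 90.00° − (89.94° + 86.99°) = -86.94°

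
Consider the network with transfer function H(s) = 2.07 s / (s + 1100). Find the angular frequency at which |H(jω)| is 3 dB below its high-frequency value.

1100 rad/s

For a single-pole high-pass, the −3 dB point is at the pole: ω = 1100 rad/s.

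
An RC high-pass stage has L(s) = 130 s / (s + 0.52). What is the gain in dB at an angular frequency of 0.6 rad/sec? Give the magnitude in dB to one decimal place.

39.8 dB

|j0.6| = 0.6
|j0.6 + 0.52| = √(0.6² + 0.52²) = 0.794
|L(j0.6)| = 130 × 0.6 / 0.794 = 98.24
20 log₁₀(98.24) = 39.85 dB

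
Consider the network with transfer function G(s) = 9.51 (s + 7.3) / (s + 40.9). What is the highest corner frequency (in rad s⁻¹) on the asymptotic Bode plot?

40.9 rad s⁻¹

Break frequencies occur at each pole and zero magnitude: 7.3 rad s⁻¹, 40.9 rad s⁻¹.
The highest is 40.9 rad s⁻¹.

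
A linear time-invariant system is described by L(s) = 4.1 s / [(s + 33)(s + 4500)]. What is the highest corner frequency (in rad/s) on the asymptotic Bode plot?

Break frequencies occur at each pole and zero magnitude: 33 rad/s, 4500 rad/s.
The highest is 4500 rad/s.

4500 rad/s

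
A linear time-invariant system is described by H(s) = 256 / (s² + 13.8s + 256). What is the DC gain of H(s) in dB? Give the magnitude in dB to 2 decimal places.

0.00 dB

H(0) = 256 / 256 = 1
20 log₁₀(1) = 0.000 dB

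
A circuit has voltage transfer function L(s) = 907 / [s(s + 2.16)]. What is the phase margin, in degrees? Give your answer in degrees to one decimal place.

Gain crossover: |L(jω)| = 1 at ω ≈ 30.1 rad/sec.
∠L(j30.1) = −90° − arctan(30.1/2.16) ≈ -175.89°
PM = 180° + (-175.89°) = 4.11°

4.1°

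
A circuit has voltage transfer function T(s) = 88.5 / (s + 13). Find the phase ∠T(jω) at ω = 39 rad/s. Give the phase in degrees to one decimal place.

-71.6°

∠(j39 + 13) = arctan(39/13) = 71.57°
∠T(j39) = −71.57° = -71.57°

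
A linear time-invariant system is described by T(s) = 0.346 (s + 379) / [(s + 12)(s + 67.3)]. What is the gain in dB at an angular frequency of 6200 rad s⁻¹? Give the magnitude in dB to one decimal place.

-85.1 dB

|j6200 + 379| = √(6200² + 379²) = 6212
|j6200 + 12| = √(6200² + 12²) = 6200
|j6200 + 67.3| = √(6200² + 67.3²) = 6200
|T(j6200)| = 0.346 × 6212 / (6200 × 6200) = 5.5907e-05
20 log₁₀(5.5907e-05) = -85.05 dB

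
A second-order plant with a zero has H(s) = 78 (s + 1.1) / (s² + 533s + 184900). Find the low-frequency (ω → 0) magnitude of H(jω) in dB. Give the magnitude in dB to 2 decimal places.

-66.67 dB

H(0) = 78 × 1.1 / 184900 = 0.00046403
20 log₁₀(0.00046403) = -66.669 dB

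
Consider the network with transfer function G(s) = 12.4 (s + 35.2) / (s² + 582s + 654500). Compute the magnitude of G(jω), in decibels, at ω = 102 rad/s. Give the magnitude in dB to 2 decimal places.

|j102 + 35.2| = √(102² + 35.2²) = 107.9
|(j102)² + 582(j102) + 654500| = |6.441e+05 + j59364| = 6.468e+05
|G(j102)| = 12.4 × 107.9 / 6.468e+05 = 0.0020686
20 log₁₀(0.0020686) = -53.687 dB

-53.69 dB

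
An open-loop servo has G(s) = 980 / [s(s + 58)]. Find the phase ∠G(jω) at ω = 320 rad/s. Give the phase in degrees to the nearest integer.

∠(j320 + 58) = arctan(320/58) = 79.73°
∠(j320) = 90.00°
∠G(j320) = − (79.73° + 90.00°) = -169.73°

-170°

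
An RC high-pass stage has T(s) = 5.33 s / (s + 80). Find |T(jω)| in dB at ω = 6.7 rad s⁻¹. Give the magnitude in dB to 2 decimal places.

|j6.7| = 6.7
|j6.7 + 80| = √(6.7² + 80²) = 80.28
|T(j6.7)| = 5.33 × 6.7 / 80.28 = 0.44483
20 log₁₀(0.44483) = -7.036 dB

-7.04 dB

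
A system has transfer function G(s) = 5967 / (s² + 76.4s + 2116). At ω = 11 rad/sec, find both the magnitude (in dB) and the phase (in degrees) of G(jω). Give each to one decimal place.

|(j11)² + 76.4(j11) + 2116| = |1995 + j840.4| = 2165
|G(j11)| = 5967 / 2165 = 2.7564
20 log₁₀(2.7564) = 8.81 dB
∠[(j11)² + 76.4(j11) + 2116] = ∠[1995 + j840.4] = 22.84°
∠G(j11) = −22.84° = -22.84°

|G| = 8.8 dB, ∠G = -22.8°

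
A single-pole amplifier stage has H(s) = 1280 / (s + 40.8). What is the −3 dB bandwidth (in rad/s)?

40.8 rad/s

For a single-pole low-pass, the −3 dB point is at the pole: ω = 40.8 rad/s.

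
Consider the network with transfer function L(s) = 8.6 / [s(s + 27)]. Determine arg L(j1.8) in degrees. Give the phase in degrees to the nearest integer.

-94 deg

∠(j1.8 + 27) = arctan(1.8/27) = 3.81°
∠(j1.8) = 90.00°
∠L(j1.8) = − (3.81° + 90.00°) = -93.81°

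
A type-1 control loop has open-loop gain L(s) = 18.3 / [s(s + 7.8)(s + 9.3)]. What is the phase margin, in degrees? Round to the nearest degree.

87°

Gain crossover: |L(jω)| = 1 at ω ≈ 0.252 rad s⁻¹.
∠L(j0.252) = −90° − arctan(0.252/7.8) − arctan(0.252/9.3) ≈ -93.40°
PM = 180° + (-93.40°) = 86.60°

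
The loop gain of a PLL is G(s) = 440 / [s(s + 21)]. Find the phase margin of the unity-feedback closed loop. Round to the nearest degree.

52 deg

Gain crossover: |G(jω)| = 1 at ω ≈ 16.5 rad s⁻¹.
∠G(j16.5) = −90° − arctan(16.5/21) ≈ -128.13°
PM = 180° + (-128.13°) = 51.87°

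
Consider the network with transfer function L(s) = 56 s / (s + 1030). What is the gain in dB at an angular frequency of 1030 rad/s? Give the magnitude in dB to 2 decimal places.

31.95 dB

|j1030| = 1030
|j1030 + 1030| = √(1030² + 1030²) = 1457
|L(j1030)| = 56 × 1030 / 1457 = 39.598
20 log₁₀(39.598) = 31.953 dB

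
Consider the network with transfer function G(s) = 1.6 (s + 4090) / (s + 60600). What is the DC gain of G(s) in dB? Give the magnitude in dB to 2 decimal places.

-19.33 dB

G(0) = 1.6 × 4090 / 60600 = 0.10799
20 log₁₀(0.10799) = -19.333 dB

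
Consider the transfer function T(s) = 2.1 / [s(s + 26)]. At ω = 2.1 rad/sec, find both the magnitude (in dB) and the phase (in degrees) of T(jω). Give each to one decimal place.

|j2.1 + 26| = √(2.1² + 26²) = 26.08
|j2.1| = 2.1
|T(j2.1)| = 2.1 / (26.08 × 2.1) = 0.038337
20 log₁₀(0.038337) = -28.33 dB
∠(j2.1 + 26) = arctan(2.1/26) = 4.62°
∠(j2.1) = 90.00°
∠T(j2.1) = − (4.62° + 90.00°) = -94.62°

|T| = -28.3 dB, ∠T = -94.6°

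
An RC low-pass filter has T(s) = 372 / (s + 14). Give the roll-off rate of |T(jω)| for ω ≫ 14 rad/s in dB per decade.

-20 dB/decade

With 0 zeros and 1 pole, the high-frequency asymptotic slope is 20 × (0 − 1) = -20 dB/decade.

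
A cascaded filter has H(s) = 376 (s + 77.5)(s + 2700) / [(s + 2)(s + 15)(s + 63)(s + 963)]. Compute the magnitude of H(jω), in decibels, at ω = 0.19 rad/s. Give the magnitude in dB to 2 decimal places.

32.68 dB

|j0.19 + 77.5| = √(0.19² + 77.5²) = 77.5
|j0.19 + 2700| = √(0.19² + 2700²) = 2700
|j0.19 + 2| = √(0.19² + 2²) = 2.009
|j0.19 + 15| = √(0.19² + 15²) = 15
|j0.19 + 63| = √(0.19² + 63²) = 63
|j0.19 + 963| = √(0.19² + 963²) = 963
|H(j0.19)| = 376 × 77.5 × 2700 / (2.009 × 15 × 63 × 963) = 43.031
20 log₁₀(43.031) = 32.676 dB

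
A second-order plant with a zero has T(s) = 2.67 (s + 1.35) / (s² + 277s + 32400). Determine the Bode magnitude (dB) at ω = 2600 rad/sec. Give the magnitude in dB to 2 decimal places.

|j2600 + 1.35| = √(2600² + 1.35²) = 2600
|(j2600)² + 277(j2600) + 32400| = |-6.7276e+06 + j7.202e+05| = 6.766e+06
|T(j2600)| = 2.67 × 2600 / 6.766e+06 = 0.001026
20 log₁₀(0.001026) = -59.777 dB

-59.78 dB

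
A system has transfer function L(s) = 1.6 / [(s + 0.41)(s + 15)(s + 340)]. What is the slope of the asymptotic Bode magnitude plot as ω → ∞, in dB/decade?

With 0 zeros and 3 poles, the high-frequency asymptotic slope is 20 × (0 − 3) = -60 dB/decade.

-60 dB/decade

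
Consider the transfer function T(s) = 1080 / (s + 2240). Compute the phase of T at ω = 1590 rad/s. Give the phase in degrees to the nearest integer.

∠(j1590 + 2240) = arctan(1590/2240) = 35.37°
∠T(j1590) = −35.37° = -35.37°

-35°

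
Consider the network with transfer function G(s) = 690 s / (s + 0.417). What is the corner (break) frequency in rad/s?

0.417 rad/s

The single real pole at s = −0.417 gives a corner at ω = 0.417 rad/s.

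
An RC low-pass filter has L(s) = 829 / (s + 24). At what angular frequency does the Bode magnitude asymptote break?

The single real pole at s = −24 gives a corner at ω = 24 rad/sec.

24 rad/sec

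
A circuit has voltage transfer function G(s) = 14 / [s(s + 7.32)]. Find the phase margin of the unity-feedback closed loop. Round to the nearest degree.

76°

Gain crossover: |G(jω)| = 1 at ω ≈ 1.85 rad/s.
∠G(j1.85) = −90° − arctan(1.85/7.32) ≈ -104.21°
PM = 180° + (-104.21°) = 75.79°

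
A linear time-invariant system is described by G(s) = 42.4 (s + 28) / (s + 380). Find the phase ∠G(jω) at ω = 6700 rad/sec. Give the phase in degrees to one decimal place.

∠(j6700 + 28) = arctan(6700/28) = 89.76°
∠(j6700 + 380) = arctan(6700/380) = 86.75°
∠G(j6700) = 89.76° − 86.75° = 3.01°

3.0°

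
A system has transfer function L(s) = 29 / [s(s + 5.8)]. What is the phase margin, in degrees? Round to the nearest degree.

Gain crossover: |L(jω)| = 1 at ω ≈ 4.09 rad/s.
∠L(j4.09) = −90° − arctan(4.09/5.8) ≈ -125.17°
PM = 180° + (-125.17°) = 54.83°

55°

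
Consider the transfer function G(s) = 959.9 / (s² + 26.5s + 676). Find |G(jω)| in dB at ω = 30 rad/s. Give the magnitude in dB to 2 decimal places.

|(j30)² + 26.5(j30) + 676| = |-224 + j795| = 826
|G(j30)| = 959.9 / 826 = 1.1622
20 log₁₀(1.1622) = 1.305 dB

1.31 dB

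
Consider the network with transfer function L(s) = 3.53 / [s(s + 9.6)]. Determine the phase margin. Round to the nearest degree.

Gain crossover: |L(jω)| = 1 at ω ≈ 0.367 rad/sec.
∠L(j0.367) = −90° − arctan(0.367/9.6) ≈ -92.19°
PM = 180° + (-92.19°) = 87.81°

88°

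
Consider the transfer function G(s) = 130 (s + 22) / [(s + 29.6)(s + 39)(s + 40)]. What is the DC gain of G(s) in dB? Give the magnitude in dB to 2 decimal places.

-24.16 dB

G(0) = 130 × 22 / (29.6 × 39 × 40) = 0.061937
20 log₁₀(0.061937) = -24.161 dB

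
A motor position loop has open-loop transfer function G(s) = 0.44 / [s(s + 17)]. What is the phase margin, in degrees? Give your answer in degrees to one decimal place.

Gain crossover: |G(jω)| = 1 at ω ≈ 0.0259 rad s⁻¹.
∠G(j0.0259) = −90° − arctan(0.0259/17) ≈ -90.09°
PM = 180° + (-90.09°) = 89.91°

89.9°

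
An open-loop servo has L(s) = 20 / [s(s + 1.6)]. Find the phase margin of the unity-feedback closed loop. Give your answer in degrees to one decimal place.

20.3°

Gain crossover: |L(jω)| = 1 at ω ≈ 4.33 rad s⁻¹.
∠L(j4.33) = −90° − arctan(4.33/1.6) ≈ -159.73°
PM = 180° + (-159.73°) = 20.27°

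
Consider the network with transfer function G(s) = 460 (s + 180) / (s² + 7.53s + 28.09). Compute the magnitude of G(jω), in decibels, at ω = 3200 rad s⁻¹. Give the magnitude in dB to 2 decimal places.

-16.83 dB

|j3200 + 180| = √(3200² + 180²) = 3205
|(j3200)² + 7.53(j3200) + 28.09| = |-1.024e+07 + j24096| = 1.024e+07
|G(j3200)| = 460 × 3205 / 1.024e+07 = 0.14398
20 log₁₀(0.14398) = -16.834 dB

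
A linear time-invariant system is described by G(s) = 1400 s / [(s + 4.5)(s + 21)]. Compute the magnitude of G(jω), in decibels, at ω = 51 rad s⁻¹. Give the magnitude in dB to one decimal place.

|j51| = 51
|j51 + 4.5| = √(51² + 4.5²) = 51.2
|j51 + 21| = √(51² + 21²) = 55.15
|G(j51)| = 1400 × 51 / (51.2 × 55.15) = 25.285
20 log₁₀(25.285) = 28.06 dB

28.1 dB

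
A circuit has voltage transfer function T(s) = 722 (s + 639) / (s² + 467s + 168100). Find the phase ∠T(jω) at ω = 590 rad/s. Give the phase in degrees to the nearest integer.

-80 deg

∠(j590 + 639) = arctan(590/639) = 42.72°
∠[(j590)² + 467(j590) + 168100] = ∠[-1.8e+05 + j2.7553e+05] = 123.16°
∠T(j590) = 42.72° − 123.16° = -80.44°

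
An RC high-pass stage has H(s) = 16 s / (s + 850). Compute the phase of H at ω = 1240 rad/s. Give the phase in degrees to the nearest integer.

∠(j1240) = 90.00°
∠(j1240 + 850) = arctan(1240/850) = 55.57°
∠H(j1240) = 90.00° − 55.57° = 34.43°

34°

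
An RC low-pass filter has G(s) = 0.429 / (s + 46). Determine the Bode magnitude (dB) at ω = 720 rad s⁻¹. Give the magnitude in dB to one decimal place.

|j720 + 46| = √(720² + 46²) = 721.5
|G(j720)| = 0.429 / 721.5 = 0.00059462
20 log₁₀(0.00059462) = -64.52 dB

-64.5 dB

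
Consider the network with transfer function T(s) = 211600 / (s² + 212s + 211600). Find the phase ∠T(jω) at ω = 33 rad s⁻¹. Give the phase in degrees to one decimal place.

∠[(j33)² + 212(j33) + 211600] = ∠[2.1051e+05 + j6996] = 1.90°
∠T(j33) = −1.90° = -1.90°

-1.9°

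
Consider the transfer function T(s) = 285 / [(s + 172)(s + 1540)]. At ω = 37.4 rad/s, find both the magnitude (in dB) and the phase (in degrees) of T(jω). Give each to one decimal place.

|T| = -59.6 dB, ∠T = -13.7°

|j37.4 + 172| = √(37.4² + 172²) = 176
|j37.4 + 1540| = √(37.4² + 1540²) = 1540
|T(j37.4)| = 285 / (176 × 1540) = 0.0010511
20 log₁₀(0.0010511) = -59.57 dB
∠(j37.4 + 172) = arctan(37.4/172) = 12.27°
∠(j37.4 + 1540) = arctan(37.4/1540) = 1.39°
∠T(j37.4) = − (12.27° + 1.39°) = -13.66°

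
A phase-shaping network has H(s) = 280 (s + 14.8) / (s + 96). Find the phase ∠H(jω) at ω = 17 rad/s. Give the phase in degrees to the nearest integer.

39°

∠(j17 + 14.8) = arctan(17/14.8) = 48.96°
∠(j17 + 96) = arctan(17/96) = 10.04°
∠H(j17) = 48.96° − 10.04° = 38.92°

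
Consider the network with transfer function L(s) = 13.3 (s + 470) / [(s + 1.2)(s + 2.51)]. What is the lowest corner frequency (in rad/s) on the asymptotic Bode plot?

Break frequencies occur at each pole and zero magnitude: 1.2 rad/s, 2.51 rad/s, 470 rad/s.
The lowest is 1.2 rad/s.

1.2 rad/s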